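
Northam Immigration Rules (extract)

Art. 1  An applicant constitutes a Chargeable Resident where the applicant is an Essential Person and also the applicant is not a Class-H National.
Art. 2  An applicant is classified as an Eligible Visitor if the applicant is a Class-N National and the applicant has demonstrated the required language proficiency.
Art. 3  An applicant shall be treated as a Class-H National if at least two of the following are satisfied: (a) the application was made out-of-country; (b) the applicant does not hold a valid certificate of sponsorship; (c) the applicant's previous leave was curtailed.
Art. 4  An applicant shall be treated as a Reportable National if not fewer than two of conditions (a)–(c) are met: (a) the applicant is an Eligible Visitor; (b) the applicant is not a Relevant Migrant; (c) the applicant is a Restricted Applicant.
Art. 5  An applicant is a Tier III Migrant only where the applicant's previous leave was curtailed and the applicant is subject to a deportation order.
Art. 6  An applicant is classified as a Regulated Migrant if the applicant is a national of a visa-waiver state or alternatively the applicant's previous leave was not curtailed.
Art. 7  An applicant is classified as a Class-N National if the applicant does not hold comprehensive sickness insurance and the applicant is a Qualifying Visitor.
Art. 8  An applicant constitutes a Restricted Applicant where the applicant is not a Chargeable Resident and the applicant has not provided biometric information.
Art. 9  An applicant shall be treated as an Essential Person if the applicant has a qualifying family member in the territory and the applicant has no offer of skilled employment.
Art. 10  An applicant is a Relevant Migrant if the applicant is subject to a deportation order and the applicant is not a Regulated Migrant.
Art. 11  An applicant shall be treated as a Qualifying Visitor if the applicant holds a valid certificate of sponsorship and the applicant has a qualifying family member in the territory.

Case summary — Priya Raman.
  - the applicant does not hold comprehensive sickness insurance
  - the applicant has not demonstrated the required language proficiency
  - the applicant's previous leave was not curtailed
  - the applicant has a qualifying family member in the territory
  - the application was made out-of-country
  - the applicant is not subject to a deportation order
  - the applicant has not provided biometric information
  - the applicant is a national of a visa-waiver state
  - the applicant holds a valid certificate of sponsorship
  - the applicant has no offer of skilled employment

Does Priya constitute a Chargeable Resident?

article 9 — Essential Person: [the applicant has a qualifying family member in the territory? yes] AND [the applicant has no offer of skilled employment? yes] → satisfied.
article 3 — Class-H National: the application was made out-of-country? yes; the applicant does not hold a valid certificate of sponsorship? no; the applicant's previous leave was curtailed? no — 1 of 3 hold (need ≥2) → not satisfied.
article 1 — Chargeable Resident: [Essential Person (article 9)? yes] AND [not a Class-H National (article 3)? yes] → satisfied.

Yes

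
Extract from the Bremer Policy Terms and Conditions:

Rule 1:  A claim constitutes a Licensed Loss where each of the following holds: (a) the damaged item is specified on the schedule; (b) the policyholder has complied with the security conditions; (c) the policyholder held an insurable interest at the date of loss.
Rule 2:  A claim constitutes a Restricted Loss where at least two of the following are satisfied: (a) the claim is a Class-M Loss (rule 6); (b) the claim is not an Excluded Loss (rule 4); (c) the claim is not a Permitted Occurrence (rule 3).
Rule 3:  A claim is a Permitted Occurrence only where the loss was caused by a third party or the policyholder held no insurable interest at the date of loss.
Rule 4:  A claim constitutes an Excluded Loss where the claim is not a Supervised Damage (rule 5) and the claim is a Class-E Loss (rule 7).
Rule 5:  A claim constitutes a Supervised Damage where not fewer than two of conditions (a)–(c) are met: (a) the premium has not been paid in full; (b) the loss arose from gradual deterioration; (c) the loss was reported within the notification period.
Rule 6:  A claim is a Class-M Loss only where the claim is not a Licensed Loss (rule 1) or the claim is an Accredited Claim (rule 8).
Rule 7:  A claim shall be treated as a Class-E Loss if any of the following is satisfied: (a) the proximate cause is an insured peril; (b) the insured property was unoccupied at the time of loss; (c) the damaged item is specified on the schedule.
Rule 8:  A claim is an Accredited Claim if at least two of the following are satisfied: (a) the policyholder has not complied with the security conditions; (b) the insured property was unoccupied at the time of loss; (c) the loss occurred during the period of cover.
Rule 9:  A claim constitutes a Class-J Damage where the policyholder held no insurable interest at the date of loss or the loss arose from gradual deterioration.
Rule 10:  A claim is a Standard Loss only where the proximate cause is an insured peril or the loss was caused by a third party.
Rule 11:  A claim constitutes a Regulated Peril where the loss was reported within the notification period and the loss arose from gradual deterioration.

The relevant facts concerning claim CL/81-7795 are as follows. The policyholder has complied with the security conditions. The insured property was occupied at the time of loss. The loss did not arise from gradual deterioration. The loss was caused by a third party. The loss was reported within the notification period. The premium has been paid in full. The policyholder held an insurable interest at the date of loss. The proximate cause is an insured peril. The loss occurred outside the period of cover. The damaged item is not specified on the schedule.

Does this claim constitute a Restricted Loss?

Under rule 1: the damaged item is specified on the schedule? no; and the policyholder has complied with the security conditions? yes; and the policyholder held an insurable interest at the date of loss? yes. So the claim is not a Licensed Loss.
Under rule 8: the policyholder has not complied with the security conditions? no; the insured property was unoccupied at the time of loss? no; the loss occurred during the period of cover? no — 0 of 3 hold (need ≥2) → not satisfied.
Under rule 6: not a Licensed Loss (rule 1)? yes; or Accredited Claim (rule 8)? no. So the claim is a Class-M Loss.
Under rule 5: the premium has not been paid in full? no; the loss arose from gradual deterioration? no; the loss was reported within the notification period? yes — 1 of 3 hold (need ≥2) → not satisfied.
Under rule 7: the proximate cause is an insured peril? yes; or the insured property was unoccupied at the time of loss? no; or the damaged item is specified on the schedule? no. So the claim is a Class-E Loss.
Under rule 4: not a Supervised Damage (rule 5)? yes; and Class-E Loss (rule 7)? yes. So the claim is an Excluded Loss.
Under rule 3: the loss was caused by a third party? yes; or the policyholder held no insurable interest at the date of loss? no. So the claim is a Permitted Occurrence.
Under rule 2: Class-M Loss (rule 6)? yes; not an Excluded Loss (rule 4)? no; not a Permitted Occurrence (rule 3)? no — 1 of 3 hold (need ≥2) → not satisfied.

No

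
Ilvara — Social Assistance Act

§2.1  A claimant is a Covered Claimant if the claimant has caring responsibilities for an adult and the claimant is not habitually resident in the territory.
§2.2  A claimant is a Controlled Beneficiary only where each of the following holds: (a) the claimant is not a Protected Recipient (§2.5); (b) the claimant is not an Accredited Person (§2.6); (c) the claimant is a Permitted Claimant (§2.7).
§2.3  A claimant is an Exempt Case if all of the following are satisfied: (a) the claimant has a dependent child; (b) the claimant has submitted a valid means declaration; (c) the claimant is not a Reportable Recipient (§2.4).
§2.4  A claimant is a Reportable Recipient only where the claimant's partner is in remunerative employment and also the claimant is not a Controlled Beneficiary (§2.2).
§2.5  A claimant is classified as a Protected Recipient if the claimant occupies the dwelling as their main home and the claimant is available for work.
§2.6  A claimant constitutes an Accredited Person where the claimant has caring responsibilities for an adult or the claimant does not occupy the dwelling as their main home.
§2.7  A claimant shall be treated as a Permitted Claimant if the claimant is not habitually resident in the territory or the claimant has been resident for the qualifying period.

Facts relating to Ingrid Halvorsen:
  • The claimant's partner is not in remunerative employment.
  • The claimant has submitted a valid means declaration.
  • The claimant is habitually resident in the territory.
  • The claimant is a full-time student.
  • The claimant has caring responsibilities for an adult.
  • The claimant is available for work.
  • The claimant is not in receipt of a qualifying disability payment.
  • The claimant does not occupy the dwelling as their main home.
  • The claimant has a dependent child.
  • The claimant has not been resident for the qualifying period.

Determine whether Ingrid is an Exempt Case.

§2.5 — Protected Recipient: [the claimant occupies the dwelling as their main home? no] AND [the claimant is available for work? yes] → not satisfied.
§2.6 — Accredited Person: [the claimant has caring responsibilities for an adult? yes] OR [the claimant does not occupy the dwelling as their main home? yes] → satisfied.
§2.7 — Permitted Claimant: [the claimant is not habitually resident in the territory? no] OR [the claimant has been resident for the qualifying period? no] → not satisfied.
§2.2 — Controlled Beneficiary: [not a Protected Recipient (§2.5)? yes] AND [not an Accredited Person (§2.6)? no] AND [Permitted Claimant (§2.7)? no] → not satisfied.
§2.4 — Reportable Recipient: [the claimant's partner is in remunerative employment? no] AND [not a Controlled Beneficiary (§2.2)? yes] → not satisfied.
§2.3 — Exempt Case: [the claimant has a dependent child? yes] AND [the claimant has submitted a valid means declaration? yes] AND [not a Reportable Recipient (§2.4)? yes] → satisfied.

Yes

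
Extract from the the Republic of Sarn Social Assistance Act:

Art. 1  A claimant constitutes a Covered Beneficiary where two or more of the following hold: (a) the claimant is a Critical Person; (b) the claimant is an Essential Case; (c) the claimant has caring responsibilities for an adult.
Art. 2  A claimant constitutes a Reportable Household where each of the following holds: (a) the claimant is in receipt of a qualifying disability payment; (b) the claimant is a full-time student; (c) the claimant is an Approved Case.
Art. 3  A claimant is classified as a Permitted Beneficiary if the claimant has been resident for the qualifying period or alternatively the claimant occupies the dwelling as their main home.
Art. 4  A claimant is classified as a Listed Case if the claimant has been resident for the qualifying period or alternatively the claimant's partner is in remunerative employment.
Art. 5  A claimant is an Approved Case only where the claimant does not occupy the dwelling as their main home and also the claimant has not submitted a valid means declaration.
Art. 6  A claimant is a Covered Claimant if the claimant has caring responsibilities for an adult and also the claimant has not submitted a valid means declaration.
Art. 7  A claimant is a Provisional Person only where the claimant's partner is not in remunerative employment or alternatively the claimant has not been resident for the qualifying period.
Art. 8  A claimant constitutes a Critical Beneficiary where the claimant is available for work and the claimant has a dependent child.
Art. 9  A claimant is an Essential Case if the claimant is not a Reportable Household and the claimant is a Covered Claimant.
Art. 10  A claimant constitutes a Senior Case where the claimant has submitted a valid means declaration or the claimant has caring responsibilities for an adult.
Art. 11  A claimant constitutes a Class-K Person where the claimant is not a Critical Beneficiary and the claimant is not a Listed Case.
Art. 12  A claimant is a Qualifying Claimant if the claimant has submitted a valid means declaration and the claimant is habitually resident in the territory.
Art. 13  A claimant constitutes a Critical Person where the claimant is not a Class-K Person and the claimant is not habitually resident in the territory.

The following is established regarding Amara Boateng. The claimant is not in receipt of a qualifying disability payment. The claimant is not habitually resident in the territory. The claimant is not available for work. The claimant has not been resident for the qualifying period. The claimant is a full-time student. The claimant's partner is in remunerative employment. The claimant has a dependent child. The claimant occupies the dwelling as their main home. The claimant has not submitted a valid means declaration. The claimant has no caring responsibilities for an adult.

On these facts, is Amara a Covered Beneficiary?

No

article 8 — Critical Beneficiary: [the claimant is available for work? no] AND [the claimant has a dependent child? yes] → not satisfied.
article 4 — Listed Case: [the claimant has been resident for the qualifying period? no] OR [the claimant's partner is in remunerative employment? yes] → satisfied.
article 11 — Class-K Person: [not a Critical Beneficiary (article 8)? yes] AND [not a Listed Case (article 4)? no] → not satisfied.
article 13 — Critical Person: [not a Class-K Person (article 11)? yes] AND [the claimant is not habitually resident in the territory? yes] → satisfied.
article 5 — Approved Case: [the claimant does not occupy the dwelling as their main home? no] AND [the claimant has not submitted a valid means declaration? yes] → not satisfied.
article 2 — Reportable Household: [the claimant is in receipt of a qualifying disability payment? no] AND [the claimant is a full-time student? yes] AND [Approved Case (article 5)? no] → not satisfied.
article 6 — Covered Claimant: [the claimant has caring responsibilities for an adult? no] AND [the claimant has not submitted a valid means declaration? yes] → not satisfied.
article 9 — Essential Case: [not a Reportable Household (article 2)? yes] AND [Covered Claimant (article 6)? no] → not satisfied.
article 1 — Covered Beneficiary: Critical Person (article 13)? yes; Essential Case (article 9)? no; the claimant has caring responsibilities for an adult? no — 1 of 3 hold (need ≥2) → not satisfied.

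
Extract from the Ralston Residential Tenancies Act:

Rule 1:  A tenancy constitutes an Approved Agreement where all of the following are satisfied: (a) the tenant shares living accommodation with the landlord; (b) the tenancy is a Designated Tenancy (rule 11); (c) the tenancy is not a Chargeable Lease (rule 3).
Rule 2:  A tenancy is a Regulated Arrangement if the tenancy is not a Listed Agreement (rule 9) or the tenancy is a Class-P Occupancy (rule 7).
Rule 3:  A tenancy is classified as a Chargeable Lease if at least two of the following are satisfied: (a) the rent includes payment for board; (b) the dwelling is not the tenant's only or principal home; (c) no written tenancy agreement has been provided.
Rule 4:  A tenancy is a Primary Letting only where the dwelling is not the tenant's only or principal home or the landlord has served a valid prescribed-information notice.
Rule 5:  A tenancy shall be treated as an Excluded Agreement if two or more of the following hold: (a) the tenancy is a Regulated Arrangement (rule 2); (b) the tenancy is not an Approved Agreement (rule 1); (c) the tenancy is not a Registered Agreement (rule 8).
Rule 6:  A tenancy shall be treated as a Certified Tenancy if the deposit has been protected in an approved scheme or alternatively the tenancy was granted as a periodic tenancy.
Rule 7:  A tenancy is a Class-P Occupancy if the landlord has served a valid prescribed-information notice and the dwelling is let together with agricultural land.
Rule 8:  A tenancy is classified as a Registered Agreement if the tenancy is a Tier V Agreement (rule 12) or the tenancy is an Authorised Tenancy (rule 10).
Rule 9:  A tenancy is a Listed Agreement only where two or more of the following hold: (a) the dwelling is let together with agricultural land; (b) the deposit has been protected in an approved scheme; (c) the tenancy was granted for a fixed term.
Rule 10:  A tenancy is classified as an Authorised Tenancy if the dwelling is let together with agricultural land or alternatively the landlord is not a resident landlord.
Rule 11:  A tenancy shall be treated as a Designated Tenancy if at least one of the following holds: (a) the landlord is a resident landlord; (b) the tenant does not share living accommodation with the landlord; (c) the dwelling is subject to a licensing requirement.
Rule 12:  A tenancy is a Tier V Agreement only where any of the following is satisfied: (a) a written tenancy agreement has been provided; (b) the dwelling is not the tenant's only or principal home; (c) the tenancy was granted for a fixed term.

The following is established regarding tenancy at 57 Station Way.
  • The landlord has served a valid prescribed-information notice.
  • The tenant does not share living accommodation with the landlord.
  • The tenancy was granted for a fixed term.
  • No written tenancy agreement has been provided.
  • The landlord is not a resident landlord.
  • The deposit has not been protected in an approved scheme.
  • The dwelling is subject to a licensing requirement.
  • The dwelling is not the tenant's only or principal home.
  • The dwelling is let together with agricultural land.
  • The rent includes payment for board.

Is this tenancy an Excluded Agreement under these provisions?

Yes

Under rule 9: the dwelling is let together with agricultural land? yes; the deposit has been protected in an approved scheme? no; the tenancy was granted for a fixed term? yes — 2 of 3 hold (need ≥2) → satisfied.
Under rule 7: the landlord has served a valid prescribed-information notice? yes; and the dwelling is let together with agricultural land? yes. So the tenancy is a Class-P Occupancy.
Under rule 2: not a Listed Agreement (rule 9)? no; or Class-P Occupancy (rule 7)? yes. So the tenancy is a Regulated Arrangement.
Under rule 11: the landlord is a resident landlord? no; or the tenant does not share living accommodation with the landlord? yes; or the dwelling is subject to a licensing requirement? yes. So the tenancy is a Designated Tenancy.
Under rule 3: the rent includes payment for board? yes; the dwelling is not the tenant's only or principal home? yes; no written tenancy agreement has been provided? yes — 3 of 3 hold (need ≥2) → satisfied.
Under rule 1: the tenant shares living accommodation with the landlord? no; and Designated Tenancy (rule 11)? yes; and not a Chargeable Lease (rule 3)? no. So the tenancy is not an Approved Agreement.
Under rule 12: a written tenancy agreement has been provided? no; or the dwelling is not the tenant's only or principal home? yes; or the tenancy was granted for a fixed term? yes. So the tenancy is a Tier V Agreement.
Under rule 10: the dwelling is let together with agricultural land? yes; or the landlord is not a resident landlord? yes. So the tenancy is an Authorised Tenancy.
Under rule 8: Tier V Agreement (rule 12)? yes; or Authorised Tenancy (rule 10)? yes. So the tenancy is a Registered Agreement.
Under rule 5: Regulated Arrangement (rule 2)? yes; not an Approved Agreement (rule 1)? yes; not a Registered Agreement (rule 8)? no — 2 of 3 hold (need ≥2) → satisfied.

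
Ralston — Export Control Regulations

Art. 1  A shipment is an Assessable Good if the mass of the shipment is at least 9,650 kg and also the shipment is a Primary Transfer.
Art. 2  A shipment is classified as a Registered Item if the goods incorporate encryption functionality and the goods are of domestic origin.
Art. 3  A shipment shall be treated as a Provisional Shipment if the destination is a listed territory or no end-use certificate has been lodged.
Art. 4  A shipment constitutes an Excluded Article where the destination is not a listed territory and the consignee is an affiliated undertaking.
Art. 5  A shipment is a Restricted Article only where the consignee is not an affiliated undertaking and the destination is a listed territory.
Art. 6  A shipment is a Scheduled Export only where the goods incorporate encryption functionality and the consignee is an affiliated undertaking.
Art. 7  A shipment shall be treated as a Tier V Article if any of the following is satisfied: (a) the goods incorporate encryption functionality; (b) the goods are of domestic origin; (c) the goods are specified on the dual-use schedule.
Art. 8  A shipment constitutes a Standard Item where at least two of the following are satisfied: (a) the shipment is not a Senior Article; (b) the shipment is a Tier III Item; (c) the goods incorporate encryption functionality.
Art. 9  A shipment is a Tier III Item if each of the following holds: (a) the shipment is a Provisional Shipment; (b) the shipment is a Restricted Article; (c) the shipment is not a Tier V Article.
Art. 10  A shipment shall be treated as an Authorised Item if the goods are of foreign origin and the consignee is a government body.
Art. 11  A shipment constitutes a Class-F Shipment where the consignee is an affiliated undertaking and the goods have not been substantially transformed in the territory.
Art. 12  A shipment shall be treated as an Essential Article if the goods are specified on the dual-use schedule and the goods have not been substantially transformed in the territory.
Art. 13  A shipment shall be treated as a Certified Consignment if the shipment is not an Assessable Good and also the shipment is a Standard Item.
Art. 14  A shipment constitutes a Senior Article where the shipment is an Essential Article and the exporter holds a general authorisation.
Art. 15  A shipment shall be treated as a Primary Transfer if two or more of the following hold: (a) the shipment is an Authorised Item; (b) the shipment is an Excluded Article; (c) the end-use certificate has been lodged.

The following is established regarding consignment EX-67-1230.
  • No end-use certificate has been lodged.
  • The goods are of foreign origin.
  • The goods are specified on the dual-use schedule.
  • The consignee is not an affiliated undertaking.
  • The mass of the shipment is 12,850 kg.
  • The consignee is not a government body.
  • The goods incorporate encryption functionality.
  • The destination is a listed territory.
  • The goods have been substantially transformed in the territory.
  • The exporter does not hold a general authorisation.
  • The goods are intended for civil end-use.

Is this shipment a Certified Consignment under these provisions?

article 10 — Authorised Item: [the goods are of foreign origin? yes] AND [the consignee is a government body? no] → not satisfied.
article 4 — Excluded Article: [the destination is not a listed territory? no] AND [the consignee is an affiliated undertaking? no] → not satisfied.
article 15 — Primary Transfer: Authorised Item (article 10)? no; Excluded Article (article 4)? no; the end-use certificate has been lodged? no — 0 of 3 hold (need ≥2) → not satisfied.
article 1 — Assessable Good: [mass of the shipment: 12,850 kg ≥ 9,650 kg? yes] AND [Primary Transfer (article 15)? no] → not satisfied.
article 12 — Essential Article: [the goods are specified on the dual-use schedule? yes] AND [the goods have not been substantially transformed in the territory? no] → not satisfied.
article 14 — Senior Article: [Essential Article (article 12)? no] AND [the exporter holds a general authorisation? no] → not satisfied.
article 3 — Provisional Shipment: [the destination is a listed territory? yes] OR [no end-use certificate has been lodged? yes] → satisfied.
article 5 — Restricted Article: [the consignee is not an affiliated undertaking? yes] AND [the destination is a listed territory? yes] → satisfied.
article 7 — Tier V Article: [the goods incorporate encryption functionality? yes] OR [the goods are of domestic origin? no] OR [the goods are specified on the dual-use schedule? yes] → satisfied.
article 9 — Tier III Item: [Provisional Shipment (article 3)? yes] AND [Restricted Article (article 5)? yes] AND [not a Tier V Article (article 7)? no] → not satisfied.
article 8 — Standard Item: not a Senior Article (article 14)? yes; Tier III Item (article 9)? no; the goods incorporate encryption functionality? yes — 2 of 3 hold (need ≥2) → satisfied.
article 13 — Certified Consignment: [not an Assessable Good (article 1)? yes] AND [Standard Item (article 8)? yes] → satisfied.

Yes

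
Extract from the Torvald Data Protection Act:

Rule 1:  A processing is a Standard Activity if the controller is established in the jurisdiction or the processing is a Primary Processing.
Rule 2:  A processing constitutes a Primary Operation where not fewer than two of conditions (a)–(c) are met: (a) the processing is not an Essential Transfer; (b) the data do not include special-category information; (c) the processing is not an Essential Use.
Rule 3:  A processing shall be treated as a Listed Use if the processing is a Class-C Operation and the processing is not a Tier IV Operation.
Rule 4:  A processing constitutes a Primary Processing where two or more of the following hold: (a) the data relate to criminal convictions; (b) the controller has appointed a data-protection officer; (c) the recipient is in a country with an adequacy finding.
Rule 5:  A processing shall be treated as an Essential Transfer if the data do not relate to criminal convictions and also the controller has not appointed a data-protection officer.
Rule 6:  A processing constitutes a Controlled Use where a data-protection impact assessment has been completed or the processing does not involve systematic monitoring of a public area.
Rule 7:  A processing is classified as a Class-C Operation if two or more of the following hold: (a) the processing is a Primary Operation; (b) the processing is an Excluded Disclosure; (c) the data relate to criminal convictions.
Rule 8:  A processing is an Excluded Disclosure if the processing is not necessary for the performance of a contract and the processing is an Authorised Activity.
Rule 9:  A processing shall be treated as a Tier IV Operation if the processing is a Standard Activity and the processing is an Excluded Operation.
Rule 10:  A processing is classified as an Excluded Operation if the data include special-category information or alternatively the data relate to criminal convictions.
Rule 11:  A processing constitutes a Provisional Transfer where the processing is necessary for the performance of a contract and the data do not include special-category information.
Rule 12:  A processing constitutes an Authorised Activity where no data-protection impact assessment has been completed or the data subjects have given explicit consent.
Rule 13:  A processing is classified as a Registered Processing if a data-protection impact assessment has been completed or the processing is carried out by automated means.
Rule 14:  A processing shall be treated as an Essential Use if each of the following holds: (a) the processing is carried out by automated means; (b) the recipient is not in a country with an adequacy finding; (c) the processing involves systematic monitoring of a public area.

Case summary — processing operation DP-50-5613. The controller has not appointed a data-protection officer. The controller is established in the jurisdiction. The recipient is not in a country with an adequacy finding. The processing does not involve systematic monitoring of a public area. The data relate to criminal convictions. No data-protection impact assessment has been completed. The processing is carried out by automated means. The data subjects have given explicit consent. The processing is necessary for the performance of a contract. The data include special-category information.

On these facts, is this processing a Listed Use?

rule 5 — Essential Transfer: [the data do not relate to criminal convictions? no] AND [the controller has not appointed a data-protection officer? yes] → not satisfied.
rule 14 — Essential Use: [the processing is carried out by automated means? yes] AND [the recipient is not in a country with an adequacy finding? yes] AND [the processing involves systematic monitoring of a public area? no] → not satisfied.
rule 2 — Primary Operation: not an Essential Transfer (rule 5)? yes; the data do not include special-category information? no; not an Essential Use (rule 14)? yes — 2 of 3 hold (need ≥2) → satisfied.
rule 12 — Authorised Activity: [no data-protection impact assessment has been completed? yes] OR [the data subjects have given explicit consent? yes] → satisfied.
rule 8 — Excluded Disclosure: [the processing is not necessary for the performance of a contract? no] AND [Authorised Activity (rule 12)? yes] → not satisfied.
rule 7 — Class-C Operation: Primary Operation (rule 2)? yes; Excluded Disclosure (rule 8)? no; the data relate to criminal convictions? yes — 2 of 3 hold (need ≥2) → satisfied.
rule 4 — Primary Processing: the data relate to criminal convictions? yes; the controller has appointed a data-protection officer? no; the recipient is in a country with an adequacy finding? no — 1 of 3 hold (need ≥2) → not satisfied.
rule 1 — Standard Activity: [the controller is established in the jurisdiction? yes] OR [Primary Processing (rule 4)? no] → satisfied.
rule 10 — Excluded Operation: [the data include special-category information? yes] OR [the data relate to criminal convictions? yes] → satisfied.
rule 9 — Tier IV Operation: [Standard Activity (rule 1)? yes] AND [Excluded Operation (rule 10)? yes] → satisfied.
rule 3 — Listed Use: [Class-C Operation (rule 7)? yes] AND [not a Tier IV Operation (rule 9)? no] → not satisfied.

No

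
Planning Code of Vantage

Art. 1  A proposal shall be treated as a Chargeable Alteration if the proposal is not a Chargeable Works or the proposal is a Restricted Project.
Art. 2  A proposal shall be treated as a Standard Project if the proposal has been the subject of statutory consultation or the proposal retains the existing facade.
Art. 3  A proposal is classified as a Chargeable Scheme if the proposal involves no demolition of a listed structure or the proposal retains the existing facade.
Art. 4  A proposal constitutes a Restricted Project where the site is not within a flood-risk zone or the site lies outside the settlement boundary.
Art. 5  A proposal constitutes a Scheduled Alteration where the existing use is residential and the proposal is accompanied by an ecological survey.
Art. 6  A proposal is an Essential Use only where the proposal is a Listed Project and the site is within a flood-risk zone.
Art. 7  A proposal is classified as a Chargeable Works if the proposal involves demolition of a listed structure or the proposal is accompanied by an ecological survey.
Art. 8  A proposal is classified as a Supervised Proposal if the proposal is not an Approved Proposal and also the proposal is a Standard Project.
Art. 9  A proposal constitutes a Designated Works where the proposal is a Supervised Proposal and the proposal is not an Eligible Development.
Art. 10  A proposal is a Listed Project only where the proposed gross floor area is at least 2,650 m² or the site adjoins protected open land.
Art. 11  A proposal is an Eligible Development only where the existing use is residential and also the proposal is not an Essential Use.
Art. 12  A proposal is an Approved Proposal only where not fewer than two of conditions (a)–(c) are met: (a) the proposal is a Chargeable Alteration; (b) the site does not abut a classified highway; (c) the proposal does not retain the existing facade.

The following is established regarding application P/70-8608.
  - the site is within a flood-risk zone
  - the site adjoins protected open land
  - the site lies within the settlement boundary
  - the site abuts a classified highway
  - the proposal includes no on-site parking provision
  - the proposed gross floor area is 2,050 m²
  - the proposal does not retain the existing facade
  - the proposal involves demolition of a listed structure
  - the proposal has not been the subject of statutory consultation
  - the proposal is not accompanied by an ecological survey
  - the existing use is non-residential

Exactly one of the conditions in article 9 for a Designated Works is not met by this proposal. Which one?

Supervised Proposal

article 7 — Chargeable Works: [the proposal involves demolition of a listed structure? yes] OR [the proposal is accompanied by an ecological survey? no] → satisfied.
article 4 — Restricted Project: [the site is not within a flood-risk zone? no] OR [the site lies outside the settlement boundary? no] → not satisfied.
article 1 — Chargeable Alteration: [not a Chargeable Works (article 7)? no] OR [Restricted Project (article 4)? no] → not satisfied.
article 12 — Approved Proposal: Chargeable Alteration (article 1)? no; the site does not abut a classified highway? no; the proposal does not retain the existing facade? yes — 1 of 3 hold (need ≥2) → not satisfied.
article 2 — Standard Project: [the proposal has been the subject of statutory consultation? no] OR [the proposal retains the existing facade? no] → not satisfied.
article 8 — Supervised Proposal: [not an Approved Proposal (article 12)? yes] AND [Standard Project (article 2)? no] → not satisfied.
article 10 — Listed Project: [proposed gross floor area: 2,050 m² ≥ 2,650 m²? no] OR [the site adjoins protected open land? yes] → satisfied.
article 6 — Essential Use: [Listed Project (article 10)? yes] AND [the site is within a flood-risk zone? yes] → satisfied.
article 11 — Eligible Development: [the existing use is residential? no] AND [not an Essential Use (article 6)? no] → not satisfied.
article 9 — Designated Works: [Supervised Proposal (article 8)? no] AND [not an Eligible Development (article 11)? yes] → not satisfied.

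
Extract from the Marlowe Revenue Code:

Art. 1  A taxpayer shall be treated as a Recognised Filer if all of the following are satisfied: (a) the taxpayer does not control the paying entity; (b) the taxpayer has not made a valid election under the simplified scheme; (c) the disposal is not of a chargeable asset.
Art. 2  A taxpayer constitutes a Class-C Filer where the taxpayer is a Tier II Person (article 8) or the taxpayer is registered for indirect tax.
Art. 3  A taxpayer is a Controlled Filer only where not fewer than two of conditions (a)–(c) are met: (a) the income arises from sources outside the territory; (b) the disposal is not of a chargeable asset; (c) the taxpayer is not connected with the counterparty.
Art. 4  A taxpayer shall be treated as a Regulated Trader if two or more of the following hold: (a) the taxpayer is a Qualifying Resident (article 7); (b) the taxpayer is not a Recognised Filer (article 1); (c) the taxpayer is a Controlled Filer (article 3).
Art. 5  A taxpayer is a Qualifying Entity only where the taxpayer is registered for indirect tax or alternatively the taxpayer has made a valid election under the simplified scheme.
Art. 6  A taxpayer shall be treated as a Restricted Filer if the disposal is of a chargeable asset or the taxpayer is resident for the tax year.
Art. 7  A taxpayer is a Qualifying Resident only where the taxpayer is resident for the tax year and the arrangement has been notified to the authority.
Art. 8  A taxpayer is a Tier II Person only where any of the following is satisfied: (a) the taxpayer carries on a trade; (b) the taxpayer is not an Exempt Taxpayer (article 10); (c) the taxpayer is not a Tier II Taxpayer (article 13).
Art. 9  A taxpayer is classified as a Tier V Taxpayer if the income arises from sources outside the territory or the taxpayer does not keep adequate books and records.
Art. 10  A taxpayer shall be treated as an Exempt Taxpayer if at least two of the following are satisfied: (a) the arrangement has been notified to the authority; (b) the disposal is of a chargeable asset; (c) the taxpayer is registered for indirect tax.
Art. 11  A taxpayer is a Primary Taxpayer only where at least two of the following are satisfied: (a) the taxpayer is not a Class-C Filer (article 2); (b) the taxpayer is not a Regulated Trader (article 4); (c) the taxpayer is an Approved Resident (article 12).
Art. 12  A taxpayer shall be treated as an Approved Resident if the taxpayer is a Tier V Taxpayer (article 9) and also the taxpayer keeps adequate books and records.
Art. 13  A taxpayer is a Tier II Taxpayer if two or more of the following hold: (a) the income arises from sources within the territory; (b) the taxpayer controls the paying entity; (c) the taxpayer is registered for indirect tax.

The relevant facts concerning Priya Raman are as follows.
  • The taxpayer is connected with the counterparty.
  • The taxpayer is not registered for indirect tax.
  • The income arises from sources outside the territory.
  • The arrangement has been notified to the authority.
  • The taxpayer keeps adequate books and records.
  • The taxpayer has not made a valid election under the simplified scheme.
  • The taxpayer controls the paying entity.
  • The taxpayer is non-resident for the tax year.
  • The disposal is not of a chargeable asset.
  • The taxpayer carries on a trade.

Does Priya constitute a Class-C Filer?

Yes

article 10 — Exempt Taxpayer: the arrangement has been notified to the authority? yes; the disposal is of a chargeable asset? no; the taxpayer is registered for indirect tax? no — 1 of 3 hold (need ≥2) → not satisfied.
article 13 — Tier II Taxpayer: the income arises from sources within the territory? no; the taxpayer controls the paying entity? yes; the taxpayer is registered for indirect tax? no — 1 of 3 hold (need ≥2) → not satisfied.
article 8 — Tier II Person: [the taxpayer carries on a trade? yes] OR [not an Exempt Taxpayer (article 10)? yes] OR [not a Tier II Taxpayer (article 13)? yes] → satisfied.
article 2 — Class-C Filer: [Tier II Person (article 8)? yes] OR [the taxpayer is registered for indirect tax? no] → satisfied.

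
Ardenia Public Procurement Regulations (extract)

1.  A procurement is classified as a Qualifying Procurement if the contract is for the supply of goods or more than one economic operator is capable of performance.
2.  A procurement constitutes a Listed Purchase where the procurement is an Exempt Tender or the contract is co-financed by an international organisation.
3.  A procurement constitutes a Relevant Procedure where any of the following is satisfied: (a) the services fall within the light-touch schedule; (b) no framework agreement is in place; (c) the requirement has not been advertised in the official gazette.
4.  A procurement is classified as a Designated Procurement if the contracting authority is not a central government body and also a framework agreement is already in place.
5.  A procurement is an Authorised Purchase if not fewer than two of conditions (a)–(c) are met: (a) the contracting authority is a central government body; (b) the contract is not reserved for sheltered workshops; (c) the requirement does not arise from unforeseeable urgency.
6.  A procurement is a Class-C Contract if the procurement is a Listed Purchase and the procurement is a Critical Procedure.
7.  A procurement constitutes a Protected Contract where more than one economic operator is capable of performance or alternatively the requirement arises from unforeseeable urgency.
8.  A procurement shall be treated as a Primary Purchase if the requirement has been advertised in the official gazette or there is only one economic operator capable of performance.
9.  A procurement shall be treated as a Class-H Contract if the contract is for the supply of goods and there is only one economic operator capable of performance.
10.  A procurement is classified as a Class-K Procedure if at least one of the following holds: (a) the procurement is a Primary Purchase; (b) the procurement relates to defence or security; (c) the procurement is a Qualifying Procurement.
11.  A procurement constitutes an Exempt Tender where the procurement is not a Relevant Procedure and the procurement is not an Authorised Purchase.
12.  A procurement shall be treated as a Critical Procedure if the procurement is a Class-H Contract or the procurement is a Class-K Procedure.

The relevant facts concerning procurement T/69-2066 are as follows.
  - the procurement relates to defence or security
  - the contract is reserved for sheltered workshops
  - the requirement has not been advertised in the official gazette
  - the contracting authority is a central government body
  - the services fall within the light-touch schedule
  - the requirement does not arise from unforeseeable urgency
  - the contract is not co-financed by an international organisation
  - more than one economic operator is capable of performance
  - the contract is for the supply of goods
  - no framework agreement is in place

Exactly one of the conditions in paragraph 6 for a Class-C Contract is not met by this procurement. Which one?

Listed Purchase

paragraph 3 — Relevant Procedure: [the services fall within the light-touch schedule? yes] OR [no framework agreement is in place? yes] OR [the requirement has not been advertised in the official gazette? yes] → satisfied.
paragraph 5 — Authorised Purchase: the contracting authority is a central government body? yes; the contract is not reserved for sheltered workshops? no; the requirement does not arise from unforeseeable urgency? yes — 2 of 3 hold (need ≥2) → satisfied.
paragraph 11 — Exempt Tender: [not a Relevant Procedure (paragraph 3)? no] AND [not an Authorised Purchase (paragraph 5)? no] → not satisfied.
paragraph 2 — Listed Purchase: [Exempt Tender (paragraph 11)? no] OR [the contract is co-financed by an international organisation? no] → not satisfied.
paragraph 9 — Class-H Contract: [the contract is for the supply of goods? yes] AND [there is only one economic operator capable of performance? no] → not satisfied.
paragraph 8 — Primary Purchase: [the requirement has been advertised in the official gazette? no] OR [there is only one economic operator capable of performance? no] → not satisfied.
paragraph 1 — Qualifying Procurement: [the contract is for the supply of goods? yes] OR [more than one economic operator is capable of performance? yes] → satisfied.
paragraph 10 — Class-K Procedure: [Primary Purchase (paragraph 8)? no] OR [the procurement relates to defence or security? yes] OR [Qualifying Procurement (paragraph 1)? yes] → satisfied.
paragraph 12 — Critical Procedure: [Class-H Contract (paragraph 9)? no] OR [Class-K Procedure (paragraph 10)? yes] → satisfied.
paragraph 6 — Class-C Contract: [Listed Purchase (paragraph 2)? no] AND [Critical Procedure (paragraph 12)? yes] → not satisfied.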